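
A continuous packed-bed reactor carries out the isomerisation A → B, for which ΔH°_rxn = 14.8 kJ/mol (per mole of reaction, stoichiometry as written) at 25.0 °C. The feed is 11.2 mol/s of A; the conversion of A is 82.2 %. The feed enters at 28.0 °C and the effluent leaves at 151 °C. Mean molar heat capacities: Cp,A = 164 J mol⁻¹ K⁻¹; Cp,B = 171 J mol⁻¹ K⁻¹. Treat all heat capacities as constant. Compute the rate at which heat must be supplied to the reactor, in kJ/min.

Q_in = 22200 kJ/min

Extent of reaction ξ = 0.822 × 11.2 = 9.2064 mol/s
Reaction term: ξ·ΔH°_rxn = 9.2064 × 14.8 = 136.25 kJ/s
Sensible, feed 28.0→25 °C: -5.5104 kJ/s
Outlet flows (mol/s): A 1.9936, B 9.2064
Sensible, products 25→151 °C: 239.56 kJ/s
Q = ΔH = 370.3 kJ/s = 370.3 kW
Heat supplied = 22218 kJ/min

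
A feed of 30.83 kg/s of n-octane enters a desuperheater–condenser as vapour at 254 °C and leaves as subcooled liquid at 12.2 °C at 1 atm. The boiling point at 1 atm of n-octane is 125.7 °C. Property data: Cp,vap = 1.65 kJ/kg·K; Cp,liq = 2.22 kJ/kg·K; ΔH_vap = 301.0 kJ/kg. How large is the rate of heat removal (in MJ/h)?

vapour 254→125.7 °C: -211.69 kJ/kg
condensation at 125.7 °C: -301 kJ/kg
liquid 125.7→12.2 °C: -251.97 kJ/kg
Δh = -211.69 + -301 + -251.97 = -764.66 kJ/kg
Q = ṁ·Δh = 30.83 kg/s × -764.66 kJ/kg = -23575 kJ/s
|Q| = 23575 kW = 84869 MJ/h

Q_c = 84900 MJ/h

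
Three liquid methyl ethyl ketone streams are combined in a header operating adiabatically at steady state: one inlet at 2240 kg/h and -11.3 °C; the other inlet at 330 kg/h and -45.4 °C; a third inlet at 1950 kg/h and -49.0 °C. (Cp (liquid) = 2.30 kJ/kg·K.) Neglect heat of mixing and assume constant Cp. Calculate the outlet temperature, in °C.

T_out = -30.1 °C

Adiabatic, steady state ⇒ Σ ṁᵢCp,ᵢ(T_out − Tᵢ) = 0
T_out = Σ ṁᵢCp,ᵢTᵢ / Σ ṁᵢCp,ᵢ
      = -312440 / 10396 = -30.054 °C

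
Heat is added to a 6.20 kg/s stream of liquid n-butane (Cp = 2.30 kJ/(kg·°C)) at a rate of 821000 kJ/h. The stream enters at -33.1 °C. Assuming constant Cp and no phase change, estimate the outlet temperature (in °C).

Q = 821000 kJ/h = 228.06 kJ/s
ΔT = Q/(ṁ·Cp) = 228.06/(6.20×2.30) = 15.993 K
T_out = -33.1 + 15.993 = -17.107 °C

T_out = -17.1 °C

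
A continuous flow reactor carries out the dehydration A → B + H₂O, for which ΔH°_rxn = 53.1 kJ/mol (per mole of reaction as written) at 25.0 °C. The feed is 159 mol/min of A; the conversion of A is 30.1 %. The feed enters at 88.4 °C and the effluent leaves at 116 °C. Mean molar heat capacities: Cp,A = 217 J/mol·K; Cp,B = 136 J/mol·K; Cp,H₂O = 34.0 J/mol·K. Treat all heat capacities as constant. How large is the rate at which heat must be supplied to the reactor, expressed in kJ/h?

Extent of reaction ξ = 0.301 × 159 = 47.859 mol/min
Reaction term: ξ·ΔH°_rxn = 47.859 × 53.1 = 2541.3 kJ/min
Sensible, feed 88.4→25 °C: -2187.5 kJ/min
Outlet flows (mol/min): A 111.14, B 47.859, H₂O 47.859
Sensible, products 25→116 °C: 2935.1 kJ/min
Q = ΔH = 3288.9 kJ/min = 54.815 kW
Heat supplied = 197330 kJ/h

Q_in = 197000 kJ/h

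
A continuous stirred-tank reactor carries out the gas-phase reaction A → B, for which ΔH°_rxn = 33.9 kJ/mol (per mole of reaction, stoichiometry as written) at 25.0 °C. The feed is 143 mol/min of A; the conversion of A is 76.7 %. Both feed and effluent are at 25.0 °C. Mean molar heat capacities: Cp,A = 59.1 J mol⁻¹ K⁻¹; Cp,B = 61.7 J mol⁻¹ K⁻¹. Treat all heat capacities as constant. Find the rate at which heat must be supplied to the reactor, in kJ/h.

Q_in = 223000 kJ/h

Extent of reaction ξ = 0.767 × 143 = 109.68 mol/min
Reaction term: ξ·ΔH°_rxn = 109.68 × 33.9 = 3718.2 kJ/min
Q = ΔH = 3718.2 kJ/min = 61.97 kW
Heat supplied = 223090 kJ/h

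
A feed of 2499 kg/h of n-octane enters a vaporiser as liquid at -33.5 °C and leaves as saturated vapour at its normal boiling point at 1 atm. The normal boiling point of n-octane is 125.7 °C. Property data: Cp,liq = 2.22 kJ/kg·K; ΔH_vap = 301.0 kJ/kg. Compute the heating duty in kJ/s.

Q = 454 kJ/s

liquid -33.5→125.7 °C: 353.42 kJ/kg
vaporisation at 125.7 °C: 301 kJ/kg
Δh = 353.42 + 301 = 654.42 kJ/kg
Q = ṁ·Δh = 2499 kg/h × 654.42 kJ/kg = 1.6354e+06 kJ/h
|Q| = 454.28 kW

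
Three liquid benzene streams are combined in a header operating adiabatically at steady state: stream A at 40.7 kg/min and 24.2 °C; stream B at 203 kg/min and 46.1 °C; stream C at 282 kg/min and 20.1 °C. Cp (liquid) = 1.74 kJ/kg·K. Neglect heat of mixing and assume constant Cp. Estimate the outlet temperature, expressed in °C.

T_out = 30.5 °C

No heat crosses the boundary, so H_out = H_in.
T_out = Σ ṁᵢCp,ᵢTᵢ / Σ ṁᵢCp,ᵢ
      = 27860 / 914.72 = 30.457 °C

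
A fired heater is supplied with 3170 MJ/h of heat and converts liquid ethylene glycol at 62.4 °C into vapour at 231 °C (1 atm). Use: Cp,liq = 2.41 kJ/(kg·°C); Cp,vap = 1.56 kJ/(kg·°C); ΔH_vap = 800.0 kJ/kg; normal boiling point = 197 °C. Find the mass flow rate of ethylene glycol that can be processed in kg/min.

Δh = 2.41×(197−62.4) + 800.0 + 1.56×(231−197) = 1177.4 kJ/kg
Q = 3170 MJ/h = 880.56 kJ/s = 52833 kJ/min
ṁ = Q/Δh = 52833 / 1177.4 = 44.872 kg/min

ṁ = 44.9 kg/min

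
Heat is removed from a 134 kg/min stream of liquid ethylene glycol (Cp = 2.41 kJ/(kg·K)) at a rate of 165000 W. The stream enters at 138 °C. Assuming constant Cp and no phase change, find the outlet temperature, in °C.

Q = 165000 W = 9900 kJ/min
ΔT = Q/(ṁ·Cp) = 9900/(134×2.41) = 30.656 K
T_out = 138 − 30.656 = 107.34 °C

T_out = 107 °C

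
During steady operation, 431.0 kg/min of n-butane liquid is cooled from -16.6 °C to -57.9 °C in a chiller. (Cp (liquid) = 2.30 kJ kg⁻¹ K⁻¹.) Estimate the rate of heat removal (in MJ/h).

Q_c = 2460 MJ/h

Q = ṁ·Cp·ΔT = 431.0 × 2.30 × (-57.9 − -16.6) = -40941 kJ/min
Converting: 40941 / 60 s = 682.34 kW
Cooling duty = 2456.4 MJ/h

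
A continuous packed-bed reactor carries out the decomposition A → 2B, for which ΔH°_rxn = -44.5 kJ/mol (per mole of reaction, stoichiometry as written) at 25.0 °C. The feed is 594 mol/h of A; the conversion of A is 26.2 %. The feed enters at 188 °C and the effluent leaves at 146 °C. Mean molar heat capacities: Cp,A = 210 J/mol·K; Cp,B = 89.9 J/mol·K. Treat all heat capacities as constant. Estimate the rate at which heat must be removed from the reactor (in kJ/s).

Q_out = 3.54 kJ/s

Extent of reaction ξ = 0.262 × 594 = 155.63 mol/h
Reaction term: ξ·ΔH°_rxn = 155.63 × -44.5 = -6925.4 kJ/h
Sensible, feed 188→25 °C: -20333 kJ/h
Outlet flows (mol/h): A 438.37, B 311.26
Sensible, products 25→146 °C: 14525 kJ/h
Q = ΔH = -12733 kJ/h = -3.537 kW
Heat removed = 3.537 kJ/s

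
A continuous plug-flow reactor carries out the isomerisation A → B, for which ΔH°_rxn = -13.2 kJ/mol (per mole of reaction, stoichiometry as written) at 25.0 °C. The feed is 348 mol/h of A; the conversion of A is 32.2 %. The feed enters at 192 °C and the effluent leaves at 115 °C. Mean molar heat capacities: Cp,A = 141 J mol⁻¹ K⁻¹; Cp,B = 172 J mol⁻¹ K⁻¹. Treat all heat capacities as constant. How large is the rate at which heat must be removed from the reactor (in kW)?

Extent of reaction ξ = 0.322 × 348 = 112.06 mol/h
Reaction term: ξ·ΔH°_rxn = 112.06 × -13.2 = -1479.1 kJ/h
Sensible, feed 192→25 °C: -8194.4 kJ/h
Outlet flows (mol/h): A 235.94, B 112.06
Sensible, products 25→115 °C: 4728.8 kJ/h
Q = ΔH = -4944.7 kJ/h = -1.3735 kW
Heat removed = 1.3735 kW

Q_out = 1.37 kW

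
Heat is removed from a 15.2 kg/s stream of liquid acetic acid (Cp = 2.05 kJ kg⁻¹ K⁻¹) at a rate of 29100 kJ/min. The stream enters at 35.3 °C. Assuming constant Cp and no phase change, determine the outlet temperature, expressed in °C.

T_out = 19.7 °C

Q = 29100 kJ/min = 485 kJ/s
ΔT = Q/(ṁ·Cp) = 485/(15.2×2.05) = 15.565 K
T_out = 35.3 − 15.565 = 19.735 °C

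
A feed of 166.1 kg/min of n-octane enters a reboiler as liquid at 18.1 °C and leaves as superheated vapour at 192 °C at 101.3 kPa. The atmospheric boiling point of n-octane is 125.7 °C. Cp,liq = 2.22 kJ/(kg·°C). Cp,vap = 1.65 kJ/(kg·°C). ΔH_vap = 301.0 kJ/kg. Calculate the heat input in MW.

Q = 1.80 MW

liquid 18.1→125.7 °C: 238.87 kJ/kg
vaporisation at 125.7 °C: 301 kJ/kg
vapour 125.7→192 °C: 109.39 kJ/kg
Δh = 238.87 + 301 + 109.39 = 649.27 kJ/kg
Q = ṁ·Δh = 166.1 kg/min × 649.27 kJ/kg = 107840 kJ/min
|Q| = 1797.4 kW = 1.7974 MW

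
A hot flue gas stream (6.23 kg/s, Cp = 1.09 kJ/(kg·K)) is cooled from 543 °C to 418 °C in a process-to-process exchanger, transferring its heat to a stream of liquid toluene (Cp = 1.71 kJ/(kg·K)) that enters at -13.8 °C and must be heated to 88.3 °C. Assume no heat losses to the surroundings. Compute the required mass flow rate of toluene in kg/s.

ṁ_c = 4.86 kg/s

Heat released by hot stream: Q = 6.23 × 1.09 × (543 − 418) = 848.84 kJ/s
Energy balance on cold side (adiabatic exchanger): Q = ṁ_c·Cp_c·(T_c,out − T_c,in)
ṁ_c = 848.84 / [1.71 × (88.3 − -13.8)] = 4.8619 kg/s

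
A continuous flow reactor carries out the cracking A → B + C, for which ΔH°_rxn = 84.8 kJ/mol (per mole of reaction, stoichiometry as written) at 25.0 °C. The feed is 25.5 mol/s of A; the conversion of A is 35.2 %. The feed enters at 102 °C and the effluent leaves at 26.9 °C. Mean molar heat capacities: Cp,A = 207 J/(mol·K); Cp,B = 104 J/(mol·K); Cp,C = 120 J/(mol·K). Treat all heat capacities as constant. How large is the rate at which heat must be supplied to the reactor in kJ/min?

Extent of reaction ξ = 0.352 × 25.5 = 8.976 mol/s
Reaction term: ξ·ΔH°_rxn = 8.976 × 84.8 = 761.16 kJ/s
Sensible, feed 102→25 °C: -406.44 kJ/s
Outlet flows (mol/s): A 16.524, B 8.976, C 8.976
Sensible, products 25→26.9 °C: 10.319 kJ/s
Q = ΔH = 365.04 kJ/s = 365.04 kW
Heat supplied = 21902 kJ/min

Q_in = 21900 kJ/min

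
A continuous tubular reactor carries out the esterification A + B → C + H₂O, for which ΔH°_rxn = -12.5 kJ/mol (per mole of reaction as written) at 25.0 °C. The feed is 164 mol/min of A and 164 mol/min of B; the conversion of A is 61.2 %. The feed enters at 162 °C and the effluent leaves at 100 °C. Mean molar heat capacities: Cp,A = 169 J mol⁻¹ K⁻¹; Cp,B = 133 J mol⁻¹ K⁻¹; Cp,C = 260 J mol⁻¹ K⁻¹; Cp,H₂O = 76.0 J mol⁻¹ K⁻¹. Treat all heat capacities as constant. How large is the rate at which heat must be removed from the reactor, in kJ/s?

Q_out = 67.8 kJ/s

Extent of reaction ξ = 0.612 × 164 = 100.37 mol/min
Reaction term: ξ·ΔH°_rxn = 100.37 × -12.5 = -1254.6 kJ/min
Sensible, feed 162→25 °C: -6785.3 kJ/min
Outlet flows (mol/min): A 63.632, B 63.632, C 100.37, H₂O 100.37
Sensible, products 25→100 °C: 3970.5 kJ/min
Q = ΔH = -4069.4 kJ/min = -67.823 kW
Heat removed = 67.823 kJ/s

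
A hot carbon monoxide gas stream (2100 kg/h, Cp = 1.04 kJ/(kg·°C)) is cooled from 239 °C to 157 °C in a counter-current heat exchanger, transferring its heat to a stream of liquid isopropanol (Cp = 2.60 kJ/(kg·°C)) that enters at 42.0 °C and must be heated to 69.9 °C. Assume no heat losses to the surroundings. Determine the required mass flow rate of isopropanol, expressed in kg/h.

Heat released by hot stream: Q = 2100 × 1.04 × (239 − 157) = 179090 kJ/h
Energy balance on cold side (adiabatic exchanger): Q = ṁ_c·Cp_c·(T_c,out − T_c,in)
ṁ_c = 179090 / [2.60 × (69.9 − 42.0)] = 2468.8 kg/h

ṁ_c = 2470 kg/h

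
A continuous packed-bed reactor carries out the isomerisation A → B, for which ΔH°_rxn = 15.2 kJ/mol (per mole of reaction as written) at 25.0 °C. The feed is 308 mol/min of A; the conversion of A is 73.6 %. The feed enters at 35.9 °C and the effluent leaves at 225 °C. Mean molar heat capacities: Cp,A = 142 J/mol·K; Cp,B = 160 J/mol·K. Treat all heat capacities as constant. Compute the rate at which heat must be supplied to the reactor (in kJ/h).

Q_in = 752000 kJ/h

Extent of reaction ξ = 0.736 × 308 = 226.69 mol/min
Reaction term: ξ·ΔH°_rxn = 226.69 × 15.2 = 3445.7 kJ/min
Sensible, feed 35.9→25 °C: -476.72 kJ/min
Outlet flows (mol/min): A 81.312, B 226.69
Sensible, products 25→225 °C: 9563.3 kJ/min
Q = ΔH = 12532 kJ/min = 208.87 kW
Heat supplied = 751930 kJ/h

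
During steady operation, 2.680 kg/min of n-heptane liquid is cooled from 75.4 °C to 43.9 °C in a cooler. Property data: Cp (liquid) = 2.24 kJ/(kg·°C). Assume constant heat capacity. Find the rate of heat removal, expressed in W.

Q = ṁ·Cp·ΔT = 2.680 × 2.24 × (43.9 − 75.4) = -189.1 kJ/min
Converting: 189.1 / 60 s = 3.1517 kW
Cooling duty = 3151.7 W

Q_c = 3150 W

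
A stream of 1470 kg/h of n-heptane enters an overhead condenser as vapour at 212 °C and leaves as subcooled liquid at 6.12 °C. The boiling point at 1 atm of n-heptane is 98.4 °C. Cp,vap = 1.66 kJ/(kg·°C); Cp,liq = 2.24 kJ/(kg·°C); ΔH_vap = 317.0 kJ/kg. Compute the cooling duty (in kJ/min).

vapour 212→98.4 °C: -188.58 kJ/kg
condensation at 98.4 °C: -317 kJ/kg
liquid 98.4→6.12 °C: -206.71 kJ/kg
Δh = -188.58 + -317 + -206.71 = -712.28 kJ/kg
Q = ṁ·Δh = 1470 kg/h × -712.28 kJ/kg = -1.0471e+06 kJ/h
|Q| = 290.85 kW = 17451 kJ/min

Q_c = 17500 kJ/min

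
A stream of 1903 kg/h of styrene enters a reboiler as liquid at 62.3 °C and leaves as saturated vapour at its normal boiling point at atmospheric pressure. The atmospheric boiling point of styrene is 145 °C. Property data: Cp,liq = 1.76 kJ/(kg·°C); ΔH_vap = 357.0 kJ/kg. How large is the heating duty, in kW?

liquid 62.3→145 °C: 145.55 kJ/kg
vaporisation at 145 °C: 357 kJ/kg
Δh = 145.55 + 357 = 502.55 kJ/kg
Q = ṁ·Δh = 1903 kg/h × 502.55 kJ/kg = 956360 kJ/h
|Q| = 265.65 kW

Q = 266 kW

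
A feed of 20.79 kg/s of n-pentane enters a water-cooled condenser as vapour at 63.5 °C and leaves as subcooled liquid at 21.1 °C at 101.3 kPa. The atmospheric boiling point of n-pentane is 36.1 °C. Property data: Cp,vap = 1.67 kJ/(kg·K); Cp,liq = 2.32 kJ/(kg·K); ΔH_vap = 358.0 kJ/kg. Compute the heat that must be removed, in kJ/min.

Q_c = 547000 kJ/min

vapour 63.5→36.1 °C: -45.758 kJ/kg
condensation at 36.1 °C: -358 kJ/kg
liquid 36.1→21.1 °C: -34.8 kJ/kg
Δh = -45.758 + -358 + -34.8 = -438.56 kJ/kg
Q = ṁ·Δh = 20.79 kg/s × -438.56 kJ/kg = -9117.6 kJ/s
|Q| = 9117.6 kW = 547060 kJ/min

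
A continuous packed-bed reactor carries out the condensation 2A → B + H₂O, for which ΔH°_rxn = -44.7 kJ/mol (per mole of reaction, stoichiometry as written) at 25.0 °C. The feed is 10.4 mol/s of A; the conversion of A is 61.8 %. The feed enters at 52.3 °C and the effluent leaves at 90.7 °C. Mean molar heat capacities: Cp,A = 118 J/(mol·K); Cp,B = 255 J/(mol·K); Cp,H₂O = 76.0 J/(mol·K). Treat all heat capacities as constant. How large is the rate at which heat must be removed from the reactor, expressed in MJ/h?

Q_out = 275 MJ/h

Extent of reaction ξ = 0.618 × 10.4 / 2 = 3.2136 mol/s
Reaction term: ξ·ΔH°_rxn = 3.2136 × -44.7 = -143.65 kJ/s
Sensible, feed 52.3→25 °C: -33.503 kJ/s
Outlet flows (mol/s): A 3.9728, B 3.2136, H₂O 3.2136
Sensible, products 25→90.7 °C: 100.68 kJ/s
Q = ΔH = -76.466 kJ/s = -76.466 kW
Heat removed = 275.28 MJ/h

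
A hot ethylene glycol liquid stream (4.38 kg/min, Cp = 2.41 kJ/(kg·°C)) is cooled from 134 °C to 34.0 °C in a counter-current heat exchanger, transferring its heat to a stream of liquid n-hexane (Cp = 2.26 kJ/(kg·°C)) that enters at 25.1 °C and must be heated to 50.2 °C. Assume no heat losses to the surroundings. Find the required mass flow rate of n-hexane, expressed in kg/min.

Heat released by hot stream: Q = 4.38 × 2.41 × (134 − 34.0) = 1055.6 kJ/min
Energy balance on cold side (adiabatic exchanger): Q = ṁ_c·Cp_c·(T_c,out − T_c,in)
ṁ_c = 1055.6 / [2.26 × (50.2 − 25.1)] = 18.608 kg/min

ṁ_c = 18.6 kg/min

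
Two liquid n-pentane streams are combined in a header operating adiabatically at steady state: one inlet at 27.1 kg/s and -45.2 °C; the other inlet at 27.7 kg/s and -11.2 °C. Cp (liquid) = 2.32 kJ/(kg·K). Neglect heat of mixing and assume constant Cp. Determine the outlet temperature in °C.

Energy balance with Q = 0: Σ ṁᵢCp,ᵢ(T_out − Tᵢ) = 0
T_out = Σ ṁᵢCp,ᵢTᵢ / Σ ṁᵢCp,ᵢ
      = -3561.6 / 127.14 = -28.014 °C

T_out = -28.0 °C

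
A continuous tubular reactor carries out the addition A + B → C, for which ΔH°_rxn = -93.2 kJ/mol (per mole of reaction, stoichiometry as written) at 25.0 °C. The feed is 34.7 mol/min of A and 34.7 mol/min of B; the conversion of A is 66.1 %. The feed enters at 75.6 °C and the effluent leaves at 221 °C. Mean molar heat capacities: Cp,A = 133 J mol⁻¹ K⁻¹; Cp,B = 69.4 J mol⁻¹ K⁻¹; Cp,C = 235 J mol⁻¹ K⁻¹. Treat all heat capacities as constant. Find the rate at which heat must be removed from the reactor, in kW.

Extent of reaction ξ = 0.661 × 34.7 = 22.937 mol/min
Reaction term: ξ·ΔH°_rxn = 22.937 × -93.2 = -2137.7 kJ/min
Sensible, feed 75.6→25 °C: -355.38 kJ/min
Outlet flows (mol/min): A 11.763, B 11.763, C 22.937
Sensible, products 25→221 °C: 1523.1 kJ/min
Q = ΔH = -969.96 kJ/min = -16.166 kW
Heat removed = 16.166 kW

Q_out = 16.2 kW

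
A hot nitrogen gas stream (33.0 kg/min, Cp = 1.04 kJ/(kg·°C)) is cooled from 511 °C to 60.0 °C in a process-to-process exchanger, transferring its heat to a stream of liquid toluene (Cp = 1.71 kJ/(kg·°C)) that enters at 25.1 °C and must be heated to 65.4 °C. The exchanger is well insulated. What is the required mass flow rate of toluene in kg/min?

ṁ_c = 225 kg/min

Heat released by hot stream: Q = 33.0 × 1.04 × (511 − 60.0) = 15478 kJ/min
Energy balance on cold side (adiabatic exchanger): Q = ṁ_c·Cp_c·(T_c,out − T_c,in)
ṁ_c = 15478 / [1.71 × (65.4 − 25.1)] = 224.61 kg/min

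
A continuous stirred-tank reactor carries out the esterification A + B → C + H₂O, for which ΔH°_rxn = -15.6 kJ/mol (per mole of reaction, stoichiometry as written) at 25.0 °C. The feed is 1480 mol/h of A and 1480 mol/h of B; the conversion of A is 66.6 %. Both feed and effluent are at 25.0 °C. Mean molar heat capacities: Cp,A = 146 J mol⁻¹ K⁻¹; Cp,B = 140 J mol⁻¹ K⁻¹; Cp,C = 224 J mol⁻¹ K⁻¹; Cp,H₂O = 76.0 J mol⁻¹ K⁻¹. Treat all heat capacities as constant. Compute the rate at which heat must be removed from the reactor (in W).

Q_out = 4270 W

Extent of reaction ξ = 0.666 × 1480 = 985.68 mol/h
Reaction term: ξ·ΔH°_rxn = 985.68 × -15.6 = -15377 kJ/h
Q = ΔH = -15377 kJ/h = -4.2713 kW
Heat removed = 4271.3 W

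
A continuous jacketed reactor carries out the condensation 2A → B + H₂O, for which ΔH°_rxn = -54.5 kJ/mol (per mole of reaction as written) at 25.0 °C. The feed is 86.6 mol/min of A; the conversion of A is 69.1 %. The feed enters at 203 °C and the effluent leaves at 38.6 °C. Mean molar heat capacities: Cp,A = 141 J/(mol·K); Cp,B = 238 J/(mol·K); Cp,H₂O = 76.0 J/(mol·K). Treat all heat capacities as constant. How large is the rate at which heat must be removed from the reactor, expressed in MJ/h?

Extent of reaction ξ = 0.691 × 86.6 / 2 = 29.92 mol/min
Reaction term: ξ·ΔH°_rxn = 29.92 × -54.5 = -1630.7 kJ/min
Sensible, feed 203→25 °C: -2173.5 kJ/min
Outlet flows (mol/min): A 26.759, B 29.92, H₂O 29.92
Sensible, products 25→38.6 °C: 179.09 kJ/min
Q = ΔH = -3625.1 kJ/min = -60.418 kW
Heat removed = 217.5 MJ/h

Q_out = 218 MJ/h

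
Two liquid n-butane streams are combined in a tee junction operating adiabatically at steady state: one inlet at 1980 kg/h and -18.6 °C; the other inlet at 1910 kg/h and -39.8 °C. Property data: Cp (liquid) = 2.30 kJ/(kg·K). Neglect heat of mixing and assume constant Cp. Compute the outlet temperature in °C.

Adiabatic, steady state ⇒ Σ ṁᵢCp,ᵢ(T_out − Tᵢ) = 0
Σ ṁᵢCp,ᵢTᵢ = 1980×2.30×-18.6 + 1910×2.30×-39.8 = -259550
Σ ṁᵢCp,ᵢ = 1980×2.30 + 1910×2.30 = 8947
T_out = -259550 / 8947 = -29.009 °C

T_out = -29.0 °C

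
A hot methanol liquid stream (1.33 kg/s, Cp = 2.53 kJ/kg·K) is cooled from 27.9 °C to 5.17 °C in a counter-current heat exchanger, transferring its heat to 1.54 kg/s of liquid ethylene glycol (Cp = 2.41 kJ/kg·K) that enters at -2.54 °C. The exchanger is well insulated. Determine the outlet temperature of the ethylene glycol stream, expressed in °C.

Heat released by hot stream: Q = 1.33 × 2.53 × (27.9 − 5.17) = 76.484 kJ/s
Energy balance on cold side (adiabatic exchanger): Q = ṁ_c·Cp_c·(T_c,out − T_c,in)
T_c,out = -2.54 + 76.484/(1.54 × 2.41) = 18.068 °C

T_c,out = 18.1 °C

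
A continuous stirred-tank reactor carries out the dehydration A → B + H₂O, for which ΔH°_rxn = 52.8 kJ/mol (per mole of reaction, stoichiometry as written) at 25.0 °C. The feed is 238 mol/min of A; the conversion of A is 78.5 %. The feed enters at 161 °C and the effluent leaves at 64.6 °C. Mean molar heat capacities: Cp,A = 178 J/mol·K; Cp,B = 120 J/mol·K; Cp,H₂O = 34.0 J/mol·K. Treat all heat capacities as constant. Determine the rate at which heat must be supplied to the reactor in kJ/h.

Extent of reaction ξ = 0.785 × 238 = 186.83 mol/min
Reaction term: ξ·ΔH°_rxn = 186.83 × 52.8 = 9864.6 kJ/min
Sensible, feed 161→25 °C: -5761.5 kJ/min
Outlet flows (mol/min): A 51.17, B 186.83, H₂O 186.83
Sensible, products 25→64.6 °C: 1500.1 kJ/min
Q = ΔH = 5603.2 kJ/min = 93.386 kW
Heat supplied = 336190 kJ/h

Q_in = 336000 kJ/h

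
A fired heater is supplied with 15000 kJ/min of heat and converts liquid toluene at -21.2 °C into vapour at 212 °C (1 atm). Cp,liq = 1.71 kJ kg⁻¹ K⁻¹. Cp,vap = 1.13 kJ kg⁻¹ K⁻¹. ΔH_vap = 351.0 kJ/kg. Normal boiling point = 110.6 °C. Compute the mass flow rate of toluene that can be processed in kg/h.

Δh = 1.71×(110.6−-21.2) + 351.0 + 1.13×(212−110.6) = 690.96 kJ/kg
Q = 15000 kJ/min = 250 kJ/s = 900000 kJ/h
ṁ = Q/Δh = 900000 / 690.96 = 1302.5 kg/h

ṁ = 1300 kg/h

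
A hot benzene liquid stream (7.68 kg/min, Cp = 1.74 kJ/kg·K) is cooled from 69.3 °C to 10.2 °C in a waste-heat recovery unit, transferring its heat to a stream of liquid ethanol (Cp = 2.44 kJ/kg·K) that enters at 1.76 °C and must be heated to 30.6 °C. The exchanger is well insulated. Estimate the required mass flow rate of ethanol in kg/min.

Heat released by hot stream: Q = 7.68 × 1.74 × (69.3 − 10.2) = 789.77 kJ/min
Energy balance on cold side (adiabatic exchanger): Q = ṁ_c·Cp_c·(T_c,out − T_c,in)
ṁ_c = 789.77 / [2.44 × (30.6 − 1.76)] = 11.223 kg/min

ṁ_c = 11.2 kg/min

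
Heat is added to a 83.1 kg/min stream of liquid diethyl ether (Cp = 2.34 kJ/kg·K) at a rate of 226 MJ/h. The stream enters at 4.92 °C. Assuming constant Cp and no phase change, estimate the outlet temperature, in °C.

Q = 226 MJ/h = 3766.7 kJ/min
ΔT = Q/(ṁ·Cp) = 3766.7/(83.1×2.34) = 19.37 K
T_out = 4.92 + 19.37 = 24.29 °C

T_out = 24.3 °C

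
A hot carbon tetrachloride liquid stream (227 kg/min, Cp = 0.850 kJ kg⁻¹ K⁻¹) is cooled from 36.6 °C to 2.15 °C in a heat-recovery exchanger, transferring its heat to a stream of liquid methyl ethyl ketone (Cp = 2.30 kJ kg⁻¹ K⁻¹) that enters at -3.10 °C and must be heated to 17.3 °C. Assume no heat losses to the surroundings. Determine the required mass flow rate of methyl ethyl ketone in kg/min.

ṁ_c = 142 kg/min

Heat released by hot stream: Q = 227 × 0.850 × (36.6 − 2.15) = 6647.1 kJ/min
Energy balance on cold side (adiabatic exchanger): Q = ṁ_c·Cp_c·(T_c,out − T_c,in)
ṁ_c = 6647.1 / [2.30 × (17.3 − -3.10)] = 141.67 kg/min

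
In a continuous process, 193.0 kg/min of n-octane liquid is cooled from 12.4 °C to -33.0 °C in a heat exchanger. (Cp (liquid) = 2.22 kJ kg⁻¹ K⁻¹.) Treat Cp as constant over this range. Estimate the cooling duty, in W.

Q_c = 324000 W

Q = ṁ·Cp·ΔT = 193.0 × 2.22 × (-33.0 − 12.4) = -19452 kJ/min
Converting: 19452 / 60 s = 324.2 kW
Cooling duty = 324200 W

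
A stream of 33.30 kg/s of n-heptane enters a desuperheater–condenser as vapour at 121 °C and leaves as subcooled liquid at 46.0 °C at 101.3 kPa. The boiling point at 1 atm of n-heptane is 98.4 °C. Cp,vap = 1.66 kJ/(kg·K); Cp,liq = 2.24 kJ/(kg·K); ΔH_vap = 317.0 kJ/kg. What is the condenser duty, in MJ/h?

Q_c = 56600 MJ/h

vapour 121→98.4 °C: -37.516 kJ/kg
condensation at 98.4 °C: -317 kJ/kg
liquid 98.4→46.0 °C: -117.38 kJ/kg
Δh = -37.516 + -317 + -117.38 = -471.89 kJ/kg
Q = ṁ·Δh = 33.30 kg/s × -471.89 kJ/kg = -15714 kJ/s
|Q| = 15714 kW = 56570 MJ/h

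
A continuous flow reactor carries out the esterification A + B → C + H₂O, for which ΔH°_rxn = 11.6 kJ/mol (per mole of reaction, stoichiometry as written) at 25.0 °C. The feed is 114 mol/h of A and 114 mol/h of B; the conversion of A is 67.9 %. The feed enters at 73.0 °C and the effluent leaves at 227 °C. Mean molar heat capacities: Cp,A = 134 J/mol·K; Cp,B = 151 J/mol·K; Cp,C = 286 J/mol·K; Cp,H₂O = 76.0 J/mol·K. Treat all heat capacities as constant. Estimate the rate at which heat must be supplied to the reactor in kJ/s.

Q_in = 1.97 kJ/s

Extent of reaction ξ = 0.679 × 114 = 77.406 mol/h
Reaction term: ξ·ΔH°_rxn = 77.406 × 11.6 = 897.91 kJ/h
Sensible, feed 73.0→25 °C: -1559.5 kJ/h
Outlet flows (mol/h): A 36.594, B 36.594, C 77.406, H₂O 77.406
Sensible, products 25→227 °C: 7767 kJ/h
Q = ΔH = 7105.3 kJ/h = 1.9737 kW
Heat supplied = 1.9737 kJ/s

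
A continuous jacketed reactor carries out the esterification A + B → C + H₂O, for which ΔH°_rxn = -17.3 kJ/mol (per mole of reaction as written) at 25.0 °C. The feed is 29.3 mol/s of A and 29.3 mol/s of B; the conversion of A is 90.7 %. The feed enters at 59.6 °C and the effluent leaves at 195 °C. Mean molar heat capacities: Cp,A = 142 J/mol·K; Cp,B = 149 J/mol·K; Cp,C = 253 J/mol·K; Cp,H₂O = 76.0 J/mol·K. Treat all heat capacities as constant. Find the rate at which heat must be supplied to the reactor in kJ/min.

Extent of reaction ξ = 0.907 × 29.3 = 26.575 mol/s
Reaction term: ξ·ΔH°_rxn = 26.575 × -17.3 = -459.75 kJ/s
Sensible, feed 59.6→25 °C: -295.01 kJ/s
Outlet flows (mol/s): A 2.7249, B 2.7249, C 26.575, H₂O 26.575
Sensible, products 25→195 °C: 1621.1 kJ/s
Q = ΔH = 866.39 kJ/s = 866.39 kW
Heat supplied = 51983 kJ/min

Q_in = 52000 kJ/min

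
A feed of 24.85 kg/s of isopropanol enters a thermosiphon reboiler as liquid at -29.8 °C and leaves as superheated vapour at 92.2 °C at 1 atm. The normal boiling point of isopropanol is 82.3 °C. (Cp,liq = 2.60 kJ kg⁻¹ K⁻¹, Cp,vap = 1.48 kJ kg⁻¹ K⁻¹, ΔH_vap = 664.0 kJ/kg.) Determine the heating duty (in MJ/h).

Q = 86800 MJ/h

liquid -29.8→82.3 °C: 291.46 kJ/kg
vaporisation at 82.3 °C: 664 kJ/kg
vapour 82.3→92.2 °C: 14.652 kJ/kg
Δh = 291.46 + 664 + 14.652 = 970.11 kJ/kg
Q = ṁ·Δh = 24.85 kg/s × 970.11 kJ/kg = 24107 kJ/s
|Q| = 24107 kW = 86786 MJ/h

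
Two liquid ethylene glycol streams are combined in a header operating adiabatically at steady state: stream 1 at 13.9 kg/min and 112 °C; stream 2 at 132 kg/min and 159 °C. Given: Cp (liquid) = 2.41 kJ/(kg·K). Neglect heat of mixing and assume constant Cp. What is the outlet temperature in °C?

No heat crosses the boundary, so H_out = H_in.
T_out = Σ ṁᵢCp,ᵢTᵢ / Σ ṁᵢCp,ᵢ
      = 54333 / 351.62 = 154.52 °C

T_out = 155 °C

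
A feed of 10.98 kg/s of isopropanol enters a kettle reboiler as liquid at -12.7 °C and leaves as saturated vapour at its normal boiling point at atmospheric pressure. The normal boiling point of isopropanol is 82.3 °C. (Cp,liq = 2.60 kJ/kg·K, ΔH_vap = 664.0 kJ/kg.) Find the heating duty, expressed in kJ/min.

Q = 600000 kJ/min

liquid -12.7→82.3 °C: 247 kJ/kg
vaporisation at 82.3 °C: 664 kJ/kg
Δh = 247 + 664 = 911 kJ/kg
Q = ṁ·Δh = 10.98 kg/s × 911 kJ/kg = 10003 kJ/s
|Q| = 10003 kW = 600170 kJ/min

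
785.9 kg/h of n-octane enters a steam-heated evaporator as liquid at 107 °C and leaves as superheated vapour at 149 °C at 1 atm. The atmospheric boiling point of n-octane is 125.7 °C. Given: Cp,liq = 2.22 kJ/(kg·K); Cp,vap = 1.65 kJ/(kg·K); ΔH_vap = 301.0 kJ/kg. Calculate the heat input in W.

Q = 83200 W

liquid 107→125.7 °C: 41.514 kJ/kg
vaporisation at 125.7 °C: 301 kJ/kg
vapour 125.7→149 °C: 38.445 kJ/kg
Δh = 41.514 + 301 + 38.445 = 380.96 kJ/kg
Q = ṁ·Δh = 785.9 kg/h × 380.96 kJ/kg = 299400 kJ/h
|Q| = 83.165 kW = 83165 W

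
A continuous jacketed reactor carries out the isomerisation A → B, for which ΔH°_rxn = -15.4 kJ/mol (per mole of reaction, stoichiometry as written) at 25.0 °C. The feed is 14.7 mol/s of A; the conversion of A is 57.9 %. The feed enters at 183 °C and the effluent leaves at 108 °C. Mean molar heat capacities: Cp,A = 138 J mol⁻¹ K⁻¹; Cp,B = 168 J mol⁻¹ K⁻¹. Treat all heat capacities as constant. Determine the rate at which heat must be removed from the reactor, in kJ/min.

Q_out = 15700 kJ/min

Extent of reaction ξ = 0.579 × 14.7 = 8.5113 mol/s
Reaction term: ξ·ΔH°_rxn = 8.5113 × -15.4 = -131.07 kJ/s
Sensible, feed 183→25 °C: -320.52 kJ/s
Outlet flows (mol/s): A 6.1887, B 8.5113
Sensible, products 25→108 °C: 189.57 kJ/s
Q = ΔH = -262.03 kJ/s = -262.03 kW
Heat removed = 15722 kJ/min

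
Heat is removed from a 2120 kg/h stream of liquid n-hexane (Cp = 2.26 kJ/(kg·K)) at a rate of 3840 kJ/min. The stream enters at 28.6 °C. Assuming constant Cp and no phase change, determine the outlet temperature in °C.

T_out = -19.5 °C

Q = 3840 kJ/min = 230400 kJ/h
ΔT = Q/(ṁ·Cp) = 230400/(2120×2.26) = 48.088 K
T_out = 28.6 − 48.088 = -19.488 °C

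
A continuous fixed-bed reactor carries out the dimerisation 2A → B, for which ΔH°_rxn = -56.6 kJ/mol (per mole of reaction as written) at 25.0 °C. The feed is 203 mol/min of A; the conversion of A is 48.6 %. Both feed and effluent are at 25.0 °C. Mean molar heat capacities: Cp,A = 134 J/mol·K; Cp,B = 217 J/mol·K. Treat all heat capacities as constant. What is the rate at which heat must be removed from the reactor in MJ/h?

Extent of reaction ξ = 0.486 × 203 / 2 = 49.329 mol/min
Reaction term: ξ·ΔH°_rxn = 49.329 × -56.6 = -2792 kJ/min
Q = ΔH = -2792 kJ/min = -46.534 kW
Heat removed = 167.52 MJ/h

Q_out = 168 MJ/h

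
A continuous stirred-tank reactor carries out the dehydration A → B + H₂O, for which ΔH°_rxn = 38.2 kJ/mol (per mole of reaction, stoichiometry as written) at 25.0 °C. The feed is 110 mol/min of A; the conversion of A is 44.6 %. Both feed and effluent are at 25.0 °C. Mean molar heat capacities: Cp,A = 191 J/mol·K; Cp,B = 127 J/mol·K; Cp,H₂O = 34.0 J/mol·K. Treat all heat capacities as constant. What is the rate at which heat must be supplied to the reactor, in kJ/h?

Extent of reaction ξ = 0.446 × 110 = 49.06 mol/min
Reaction term: ξ·ΔH°_rxn = 49.06 × 38.2 = 1874.1 kJ/min
Q = ΔH = 1874.1 kJ/min = 31.235 kW
Heat supplied = 112450 kJ/h

Q_in = 112000 kJ/h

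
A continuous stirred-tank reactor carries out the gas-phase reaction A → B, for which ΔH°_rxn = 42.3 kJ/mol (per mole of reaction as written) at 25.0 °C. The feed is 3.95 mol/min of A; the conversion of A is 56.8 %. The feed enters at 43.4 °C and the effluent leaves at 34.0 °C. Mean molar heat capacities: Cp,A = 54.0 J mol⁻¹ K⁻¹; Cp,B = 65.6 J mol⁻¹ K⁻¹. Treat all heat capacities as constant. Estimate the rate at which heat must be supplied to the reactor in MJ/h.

Extent of reaction ξ = 0.568 × 3.95 = 2.2436 mol/min
Reaction term: ξ·ΔH°_rxn = 2.2436 × 42.3 = 94.904 kJ/min
Sensible, feed 43.4→25 °C: -3.9247 kJ/min
Outlet flows (mol/min): A 1.7064, B 2.2436
Sensible, products 25→34.0 °C: 2.1539 kJ/min
Q = ΔH = 93.133 kJ/min = 1.5522 kW
Heat supplied = 5.588 MJ/h

Q_in = 5.59 MJ/h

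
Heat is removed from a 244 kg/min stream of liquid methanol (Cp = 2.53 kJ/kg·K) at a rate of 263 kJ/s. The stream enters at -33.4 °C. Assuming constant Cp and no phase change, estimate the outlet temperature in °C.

Q = 263 kJ/s = 15780 kJ/min
ΔT = Q/(ṁ·Cp) = 15780/(244×2.53) = 25.562 K
T_out = -33.4 − 25.562 = -58.962 °C

T_out = -59.0 °C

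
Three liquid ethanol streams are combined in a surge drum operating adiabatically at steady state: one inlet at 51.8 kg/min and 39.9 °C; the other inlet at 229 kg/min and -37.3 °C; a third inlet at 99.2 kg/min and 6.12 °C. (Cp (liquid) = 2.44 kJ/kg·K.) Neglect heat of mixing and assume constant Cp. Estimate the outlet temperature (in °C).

T_out = -15.4 °C

No heat crosses the boundary, so H_out = H_in.
Σ ṁᵢCp,ᵢTᵢ = 51.8×2.44×39.9 + 229×2.44×-37.3 + 99.2×2.44×6.12 = -14317
Σ ṁᵢCp,ᵢ = 51.8×2.44 + 229×2.44 + 99.2×2.44 = 927.2
T_out = -14317 / 927.2 = -15.442 °C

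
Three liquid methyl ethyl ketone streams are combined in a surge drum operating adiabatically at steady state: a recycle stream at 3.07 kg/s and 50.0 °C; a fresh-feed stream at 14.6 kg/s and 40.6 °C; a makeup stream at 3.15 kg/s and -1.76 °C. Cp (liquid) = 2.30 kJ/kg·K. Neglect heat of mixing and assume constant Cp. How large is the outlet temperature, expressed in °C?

T_out = 35.6 °C

Adiabatic, steady state ⇒ Σ ṁᵢCp,ᵢ(T_out − Tᵢ) = 0
Σ ṁᵢCp,ᵢTᵢ = 3.07×2.30×50.0 + 14.6×2.30×40.6 + 3.15×2.30×-1.76 = 1703.6
Σ ṁᵢCp,ᵢ = 3.07×2.30 + 14.6×2.30 + 3.15×2.30 = 47.886
T_out = 1703.6 / 47.886 = 35.577 °C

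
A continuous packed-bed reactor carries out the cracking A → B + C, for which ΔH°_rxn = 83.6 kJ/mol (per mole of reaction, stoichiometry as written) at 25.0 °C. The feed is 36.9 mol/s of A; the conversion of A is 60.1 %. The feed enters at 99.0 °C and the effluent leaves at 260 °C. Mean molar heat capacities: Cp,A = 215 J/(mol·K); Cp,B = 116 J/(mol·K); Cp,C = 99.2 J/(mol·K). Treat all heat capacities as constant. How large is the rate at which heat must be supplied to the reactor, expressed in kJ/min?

Q_in = 188000 kJ/min

Extent of reaction ξ = 0.601 × 36.9 = 22.177 mol/s
Reaction term: ξ·ΔH°_rxn = 22.177 × 83.6 = 1854 kJ/s
Sensible, feed 99.0→25 °C: -587.08 kJ/s
Outlet flows (mol/s): A 14.723, B 22.177, C 22.177
Sensible, products 25→260 °C: 1865.4 kJ/s
Q = ΔH = 3132.3 kJ/s = 3132.3 kW
Heat supplied = 187940 kJ/min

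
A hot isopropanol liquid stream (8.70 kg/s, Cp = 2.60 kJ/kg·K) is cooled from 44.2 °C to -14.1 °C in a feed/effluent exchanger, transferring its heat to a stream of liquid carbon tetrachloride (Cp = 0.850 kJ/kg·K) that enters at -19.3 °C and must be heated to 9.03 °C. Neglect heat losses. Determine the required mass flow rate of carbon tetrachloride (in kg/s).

ṁ_c = 54.8 kg/s

Heat released by hot stream: Q = 8.70 × 2.60 × (44.2 − -14.1) = 1318.7 kJ/s
Energy balance on cold side (adiabatic exchanger): Q = ṁ_c·Cp_c·(T_c,out − T_c,in)
ṁ_c = 1318.7 / [0.850 × (9.03 − -19.3)] = 54.764 kg/s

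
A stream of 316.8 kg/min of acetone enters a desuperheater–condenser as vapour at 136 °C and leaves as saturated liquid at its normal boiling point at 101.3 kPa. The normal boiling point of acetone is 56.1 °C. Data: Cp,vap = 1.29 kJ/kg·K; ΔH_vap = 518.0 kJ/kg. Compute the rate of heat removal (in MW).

vapour 136→56.1 °C: -103.07 kJ/kg
condensation at 56.1 °C: -518 kJ/kg
Δh = -103.07 + -518 = -621.07 kJ/kg
Q = ṁ·Δh = 316.8 kg/min × -621.07 kJ/kg = -196760 kJ/min
|Q| = 3279.3 kW = 3.2793 MW

Q_c = 3.28 MW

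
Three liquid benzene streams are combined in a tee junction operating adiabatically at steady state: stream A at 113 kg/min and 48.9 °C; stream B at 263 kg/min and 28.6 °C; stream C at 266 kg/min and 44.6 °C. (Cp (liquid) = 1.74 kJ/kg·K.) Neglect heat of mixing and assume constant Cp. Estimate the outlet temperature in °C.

T_out = 38.8 °C

No heat crosses the boundary, so H_out = H_in.
T_out = Σ ṁᵢCp,ᵢTᵢ / Σ ṁᵢCp,ᵢ
      = 43345 / 1117.1 = 38.802 °C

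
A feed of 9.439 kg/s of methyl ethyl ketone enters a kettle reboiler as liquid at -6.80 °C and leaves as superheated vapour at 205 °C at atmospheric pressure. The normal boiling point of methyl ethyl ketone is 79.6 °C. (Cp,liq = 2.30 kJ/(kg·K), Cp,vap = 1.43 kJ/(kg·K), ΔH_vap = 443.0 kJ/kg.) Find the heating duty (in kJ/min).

Q = 465000 kJ/min

liquid -6.80→79.6 °C: 198.72 kJ/kg
vaporisation at 79.6 °C: 443 kJ/kg
vapour 79.6→205 °C: 179.32 kJ/kg
Δh = 198.72 + 443 + 179.32 = 821.04 kJ/kg
Q = ṁ·Δh = 9.439 kg/s × 821.04 kJ/kg = 7749.8 kJ/s
|Q| = 7749.8 kW = 464990 kJ/min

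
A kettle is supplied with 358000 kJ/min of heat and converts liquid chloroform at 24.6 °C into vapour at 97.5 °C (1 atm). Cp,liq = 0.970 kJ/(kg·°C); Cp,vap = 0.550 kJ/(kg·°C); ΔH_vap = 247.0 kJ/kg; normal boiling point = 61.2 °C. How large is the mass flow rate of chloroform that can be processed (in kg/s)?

Δh = 0.970×(61.2−24.6) + 247.0 + 0.550×(97.5−61.2) = 302.47 kJ/kg
Q = 358000 kJ/min = 5966.7 kJ/s = 5966.7 kJ/s
ṁ = Q/Δh = 5966.7 / 302.47 = 19.727 kg/s

ṁ = 19.7 kg/s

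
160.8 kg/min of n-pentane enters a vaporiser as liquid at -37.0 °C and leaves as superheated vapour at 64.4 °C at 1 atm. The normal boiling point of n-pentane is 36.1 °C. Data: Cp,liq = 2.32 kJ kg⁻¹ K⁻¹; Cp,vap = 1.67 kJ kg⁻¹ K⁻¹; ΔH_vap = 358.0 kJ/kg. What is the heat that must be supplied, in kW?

Q = 1540 kW

liquid -37.0→36.1 °C: 169.59 kJ/kg
vaporisation at 36.1 °C: 358 kJ/kg
vapour 36.1→64.4 °C: 47.261 kJ/kg
Δh = 169.59 + 358 + 47.261 = 574.85 kJ/kg
Q = ṁ·Δh = 160.8 kg/min × 574.85 kJ/kg = 92436 kJ/min
|Q| = 1540.6 kW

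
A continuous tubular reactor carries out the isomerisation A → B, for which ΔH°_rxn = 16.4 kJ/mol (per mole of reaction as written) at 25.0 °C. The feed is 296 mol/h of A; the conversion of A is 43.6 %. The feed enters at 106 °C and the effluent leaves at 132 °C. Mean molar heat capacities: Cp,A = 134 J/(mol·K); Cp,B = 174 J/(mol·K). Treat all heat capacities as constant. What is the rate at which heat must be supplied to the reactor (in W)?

Extent of reaction ξ = 0.436 × 296 = 129.06 mol/h
Reaction term: ξ·ΔH°_rxn = 129.06 × 16.4 = 2116.5 kJ/h
Sensible, feed 106→25 °C: -3212.8 kJ/h
Outlet flows (mol/h): A 166.94, B 129.06
Sensible, products 25→132 °C: 4796.4 kJ/h
Q = ΔH = 3700.1 kJ/h = 1.0278 kW
Heat supplied = 1027.8 W

Q_in = 1030 W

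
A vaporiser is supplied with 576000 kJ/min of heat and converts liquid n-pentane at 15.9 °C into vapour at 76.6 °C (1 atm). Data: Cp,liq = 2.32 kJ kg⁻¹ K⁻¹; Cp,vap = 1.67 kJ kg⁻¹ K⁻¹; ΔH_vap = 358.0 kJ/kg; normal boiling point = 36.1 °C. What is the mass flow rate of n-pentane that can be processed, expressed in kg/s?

ṁ = 20.3 kg/s

Δh = 2.32×(36.1−15.9) + 358.0 + 1.67×(76.6−36.1) = 472.5 kJ/kg
Q = 576000 kJ/min = 9600 kJ/s = 9600 kJ/s
ṁ = Q/Δh = 9600 / 472.5 = 20.318 kg/s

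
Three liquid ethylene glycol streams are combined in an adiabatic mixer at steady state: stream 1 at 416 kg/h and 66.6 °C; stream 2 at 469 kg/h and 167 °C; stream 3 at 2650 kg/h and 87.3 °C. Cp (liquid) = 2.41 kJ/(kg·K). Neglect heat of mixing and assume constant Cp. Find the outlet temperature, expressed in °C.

Adiabatic, steady state ⇒ Σ ṁᵢCp,ᵢ(T_out − Tᵢ) = 0
T_out = Σ ṁᵢCp,ᵢTᵢ / Σ ṁᵢCp,ᵢ
      = 813070 / 8519.4 = 95.438 °C

T_out = 95.4 °C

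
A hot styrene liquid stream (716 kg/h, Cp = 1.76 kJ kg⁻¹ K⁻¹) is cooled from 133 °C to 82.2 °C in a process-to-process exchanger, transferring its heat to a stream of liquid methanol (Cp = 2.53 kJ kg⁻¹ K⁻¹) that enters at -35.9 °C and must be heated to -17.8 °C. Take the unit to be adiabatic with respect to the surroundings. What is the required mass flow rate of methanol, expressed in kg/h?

Heat released by hot stream: Q = 716 × 1.76 × (133 − 82.2) = 64016 kJ/h
Energy balance on cold side (adiabatic exchanger): Q = ṁ_c·Cp_c·(T_c,out − T_c,in)
ṁ_c = 64016 / [2.53 × (-17.8 − -35.9)] = 1397.9 kg/h

ṁ_c = 1400 kg/h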